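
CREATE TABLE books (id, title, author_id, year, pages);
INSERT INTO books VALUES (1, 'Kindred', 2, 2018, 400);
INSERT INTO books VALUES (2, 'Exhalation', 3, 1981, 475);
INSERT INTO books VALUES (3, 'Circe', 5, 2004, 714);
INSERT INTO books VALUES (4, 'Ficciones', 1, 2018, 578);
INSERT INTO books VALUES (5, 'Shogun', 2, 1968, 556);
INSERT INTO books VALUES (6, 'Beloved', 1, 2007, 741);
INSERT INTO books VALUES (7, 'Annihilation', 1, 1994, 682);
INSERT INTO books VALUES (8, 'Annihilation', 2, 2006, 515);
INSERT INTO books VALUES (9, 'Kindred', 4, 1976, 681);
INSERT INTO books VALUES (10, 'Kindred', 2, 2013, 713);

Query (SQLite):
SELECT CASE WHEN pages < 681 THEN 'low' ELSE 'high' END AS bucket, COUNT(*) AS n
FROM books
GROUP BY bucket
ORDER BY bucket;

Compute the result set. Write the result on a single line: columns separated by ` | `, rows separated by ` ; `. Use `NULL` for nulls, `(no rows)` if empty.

high | 5 ; low | 5

Bucket rows by pages < 681 → 'low' else 'high'; count each bucket.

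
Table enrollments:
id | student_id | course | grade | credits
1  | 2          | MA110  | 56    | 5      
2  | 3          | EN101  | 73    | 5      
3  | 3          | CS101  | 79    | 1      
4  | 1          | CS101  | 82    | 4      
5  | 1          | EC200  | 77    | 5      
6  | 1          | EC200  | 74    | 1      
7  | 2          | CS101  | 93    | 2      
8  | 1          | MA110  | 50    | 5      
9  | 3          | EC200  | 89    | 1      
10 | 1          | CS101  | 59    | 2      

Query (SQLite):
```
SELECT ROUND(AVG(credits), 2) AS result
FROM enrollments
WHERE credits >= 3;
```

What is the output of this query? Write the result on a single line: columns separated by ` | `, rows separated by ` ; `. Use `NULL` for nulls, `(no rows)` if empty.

4.8

Rows where credits >= 3 → credits values: [5, 5, 4, 5, 5].
AVG = 24 / 5 (rounded to 2 dp).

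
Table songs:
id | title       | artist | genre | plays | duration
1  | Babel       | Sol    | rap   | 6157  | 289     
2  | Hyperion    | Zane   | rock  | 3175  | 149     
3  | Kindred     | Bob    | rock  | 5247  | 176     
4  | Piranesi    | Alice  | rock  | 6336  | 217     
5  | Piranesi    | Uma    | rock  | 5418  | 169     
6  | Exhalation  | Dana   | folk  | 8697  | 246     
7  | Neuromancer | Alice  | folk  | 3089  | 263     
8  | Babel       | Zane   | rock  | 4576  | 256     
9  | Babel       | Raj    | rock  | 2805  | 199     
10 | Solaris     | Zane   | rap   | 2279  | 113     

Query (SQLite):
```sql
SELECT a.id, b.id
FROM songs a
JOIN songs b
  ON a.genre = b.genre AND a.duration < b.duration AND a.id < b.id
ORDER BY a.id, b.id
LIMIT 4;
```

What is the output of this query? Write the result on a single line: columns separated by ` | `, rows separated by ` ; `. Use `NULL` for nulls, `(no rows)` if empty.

2 | 3 ; 2 | 4 ; 2 | 5 ; 2 | 8

Pairs (a,b) with same genre, a.duration < b.duration, a.id < b.id.
genre groups: folk:{6,7} rap:{1,10} rock:{2,3,4,5,8,9}
Ordered by (a.id, b.id); first 4.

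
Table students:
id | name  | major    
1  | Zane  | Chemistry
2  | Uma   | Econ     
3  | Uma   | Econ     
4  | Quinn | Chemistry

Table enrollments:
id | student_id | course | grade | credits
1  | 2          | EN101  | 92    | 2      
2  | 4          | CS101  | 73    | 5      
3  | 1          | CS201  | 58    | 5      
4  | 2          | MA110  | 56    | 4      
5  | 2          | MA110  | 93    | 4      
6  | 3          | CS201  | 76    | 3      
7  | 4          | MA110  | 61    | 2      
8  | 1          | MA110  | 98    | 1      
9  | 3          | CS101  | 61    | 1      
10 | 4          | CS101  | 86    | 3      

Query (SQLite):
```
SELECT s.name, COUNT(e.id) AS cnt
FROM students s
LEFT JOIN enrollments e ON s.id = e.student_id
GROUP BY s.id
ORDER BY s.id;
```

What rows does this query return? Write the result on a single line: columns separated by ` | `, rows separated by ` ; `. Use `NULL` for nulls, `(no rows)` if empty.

Zane | 2 ; Uma | 3 ; Uma | 2 ; Quinn | 3

LEFT JOIN keeps every students row; unmatched ones get NULL for enrollments columns.
Group by students.id and compute COUNT(e.id). COUNT(col) of an all-NULL group is 0.
  1: ids {3, 8} → COUNT(e.id)=2
  2: ids {1, 4, 5} → COUNT(e.id)=3
  3: ids {6, 9} → COUNT(e.id)=2
  4: ids {2, 7, 10} → COUNT(e.id)=3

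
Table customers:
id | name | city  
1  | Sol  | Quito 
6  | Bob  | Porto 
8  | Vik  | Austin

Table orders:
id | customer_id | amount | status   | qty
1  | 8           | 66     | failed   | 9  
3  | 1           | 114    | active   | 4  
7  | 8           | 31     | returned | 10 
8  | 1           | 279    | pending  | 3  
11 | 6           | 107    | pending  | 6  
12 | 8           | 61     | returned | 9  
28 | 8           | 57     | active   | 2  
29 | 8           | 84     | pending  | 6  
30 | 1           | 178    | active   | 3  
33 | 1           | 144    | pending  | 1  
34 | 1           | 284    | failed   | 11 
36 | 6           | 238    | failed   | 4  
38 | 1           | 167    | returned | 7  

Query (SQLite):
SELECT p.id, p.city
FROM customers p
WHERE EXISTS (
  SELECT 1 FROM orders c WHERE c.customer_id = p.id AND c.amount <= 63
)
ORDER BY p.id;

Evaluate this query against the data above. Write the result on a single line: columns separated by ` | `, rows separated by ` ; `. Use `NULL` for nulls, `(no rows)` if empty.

8 | Austin

For each customers row, check whether any orders with matching customer_id has amount <= 63.
Keep rows where that is true.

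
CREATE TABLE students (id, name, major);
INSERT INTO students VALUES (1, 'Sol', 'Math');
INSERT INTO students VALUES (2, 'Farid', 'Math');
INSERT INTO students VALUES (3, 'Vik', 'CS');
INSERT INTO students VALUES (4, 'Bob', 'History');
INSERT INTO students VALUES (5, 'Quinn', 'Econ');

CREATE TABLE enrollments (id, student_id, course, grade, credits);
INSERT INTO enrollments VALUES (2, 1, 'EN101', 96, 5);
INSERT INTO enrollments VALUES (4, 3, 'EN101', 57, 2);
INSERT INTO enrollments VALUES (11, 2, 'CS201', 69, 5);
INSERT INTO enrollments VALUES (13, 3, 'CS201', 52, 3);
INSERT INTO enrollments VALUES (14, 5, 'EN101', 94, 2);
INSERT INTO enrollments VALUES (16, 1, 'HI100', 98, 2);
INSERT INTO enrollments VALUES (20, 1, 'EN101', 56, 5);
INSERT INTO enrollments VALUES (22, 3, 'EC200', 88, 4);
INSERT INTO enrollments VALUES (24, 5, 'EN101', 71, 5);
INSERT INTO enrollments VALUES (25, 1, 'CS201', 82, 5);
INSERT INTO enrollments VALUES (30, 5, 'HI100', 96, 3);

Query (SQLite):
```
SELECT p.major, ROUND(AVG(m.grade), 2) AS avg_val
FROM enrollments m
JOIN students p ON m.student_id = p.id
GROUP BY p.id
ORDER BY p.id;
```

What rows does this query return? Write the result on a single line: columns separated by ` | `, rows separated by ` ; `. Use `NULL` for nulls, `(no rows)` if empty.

Join each enrollments row to its students via student_id.
Group joined rows by students.id; compute ROUND(AVG(m.grade), 2) per group.
  1: ids {2, 16, 20, 25} → ROUND(AVG(m.grade), 2)=83
  2: ids {11} → ROUND(AVG(m.grade), 2)=69
  3: ids {4, 13, 22} → ROUND(AVG(m.grade), 2)=65.67
  5: ids {14, 24, 30} → ROUND(AVG(m.grade), 2)=87

Math | 83 ; Math | 69 ; CS | 65.67 ; Econ | 87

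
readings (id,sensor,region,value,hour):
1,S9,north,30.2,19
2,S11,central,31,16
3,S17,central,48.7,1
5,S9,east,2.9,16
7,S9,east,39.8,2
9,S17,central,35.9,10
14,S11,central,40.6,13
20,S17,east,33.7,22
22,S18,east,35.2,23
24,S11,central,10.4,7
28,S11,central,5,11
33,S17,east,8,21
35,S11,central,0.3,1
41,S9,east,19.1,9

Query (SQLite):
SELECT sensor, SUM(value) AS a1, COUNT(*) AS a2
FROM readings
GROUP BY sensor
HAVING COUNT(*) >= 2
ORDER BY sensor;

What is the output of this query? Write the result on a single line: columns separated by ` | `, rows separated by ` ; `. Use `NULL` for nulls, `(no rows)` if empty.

S11 | 87.3 | 5 ; S17 | 126.3 | 4 ; S9 | 92 | 4

Group readings by sensor.
Per group compute: SUM(value), COUNT(*).
HAVING: drop groups with fewer than 2 rows.
  S11: ids {2, 14, 24, 28, 35} → SUM(value)=87.3, COUNT(*)=5
  S17: ids {3, 9, 20, 33} → SUM(value)=126.3, COUNT(*)=4
  S18: ids {22} → SUM(value)=35.2, COUNT(*)=1
  S9: ids {1, 5, 7, 41} → SUM(value)=92, COUNT(*)=4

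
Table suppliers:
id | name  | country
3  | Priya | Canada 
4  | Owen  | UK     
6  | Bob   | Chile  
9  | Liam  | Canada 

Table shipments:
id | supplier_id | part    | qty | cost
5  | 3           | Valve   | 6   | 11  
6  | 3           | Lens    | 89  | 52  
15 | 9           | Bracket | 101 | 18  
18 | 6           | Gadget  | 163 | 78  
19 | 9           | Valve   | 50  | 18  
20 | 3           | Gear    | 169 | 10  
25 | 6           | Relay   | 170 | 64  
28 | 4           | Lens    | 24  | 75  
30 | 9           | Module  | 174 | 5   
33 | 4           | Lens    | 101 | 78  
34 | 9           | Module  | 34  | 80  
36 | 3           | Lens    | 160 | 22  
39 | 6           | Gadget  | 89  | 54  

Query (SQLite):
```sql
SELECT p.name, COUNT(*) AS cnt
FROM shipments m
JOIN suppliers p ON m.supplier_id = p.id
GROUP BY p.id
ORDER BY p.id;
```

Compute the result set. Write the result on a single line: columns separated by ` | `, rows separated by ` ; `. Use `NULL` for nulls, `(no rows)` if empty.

Join each shipments row to its suppliers via supplier_id.
Group joined rows by suppliers.id; compute COUNT(*) per group.
  3: ids {5, 6, 20, 36} → COUNT(*)=4
  4: ids {28, 33} → COUNT(*)=2
  6: ids {18, 25, 39} → COUNT(*)=3
  9: ids {15, 19, 30, 34} → COUNT(*)=4

Priya | 4 ; Owen | 2 ; Bob | 3 ; Liam | 4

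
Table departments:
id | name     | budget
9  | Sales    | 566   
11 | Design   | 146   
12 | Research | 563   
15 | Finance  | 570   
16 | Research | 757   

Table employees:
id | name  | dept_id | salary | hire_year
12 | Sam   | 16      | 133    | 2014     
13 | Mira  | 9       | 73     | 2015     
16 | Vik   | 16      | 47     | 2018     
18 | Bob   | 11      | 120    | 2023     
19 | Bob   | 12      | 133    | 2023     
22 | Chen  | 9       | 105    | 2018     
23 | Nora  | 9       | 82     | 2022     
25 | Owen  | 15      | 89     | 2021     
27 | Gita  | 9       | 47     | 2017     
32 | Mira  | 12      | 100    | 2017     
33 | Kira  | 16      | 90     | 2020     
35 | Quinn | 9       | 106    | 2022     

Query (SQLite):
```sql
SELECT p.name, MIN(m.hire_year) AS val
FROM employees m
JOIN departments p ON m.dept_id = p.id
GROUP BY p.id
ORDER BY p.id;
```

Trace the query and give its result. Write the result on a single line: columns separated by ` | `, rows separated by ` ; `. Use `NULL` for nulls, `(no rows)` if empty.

Sales | 2015 ; Design | 2023 ; Research | 2017 ; Finance | 2021 ; Research | 2014

Join each employees row to its departments via dept_id.
Group joined rows by departments.id; compute MIN(m.hire_year) per group.
  9: ids {13, 22, 23, 27, 35} → MIN(m.hire_year)=2015
  11: ids {18} → MIN(m.hire_year)=2023
  12: ids {19, 32} → MIN(m.hire_year)=2017
  15: ids {25} → MIN(m.hire_year)=2021
  16: ids {12, 16, 33} → MIN(m.hire_year)=2014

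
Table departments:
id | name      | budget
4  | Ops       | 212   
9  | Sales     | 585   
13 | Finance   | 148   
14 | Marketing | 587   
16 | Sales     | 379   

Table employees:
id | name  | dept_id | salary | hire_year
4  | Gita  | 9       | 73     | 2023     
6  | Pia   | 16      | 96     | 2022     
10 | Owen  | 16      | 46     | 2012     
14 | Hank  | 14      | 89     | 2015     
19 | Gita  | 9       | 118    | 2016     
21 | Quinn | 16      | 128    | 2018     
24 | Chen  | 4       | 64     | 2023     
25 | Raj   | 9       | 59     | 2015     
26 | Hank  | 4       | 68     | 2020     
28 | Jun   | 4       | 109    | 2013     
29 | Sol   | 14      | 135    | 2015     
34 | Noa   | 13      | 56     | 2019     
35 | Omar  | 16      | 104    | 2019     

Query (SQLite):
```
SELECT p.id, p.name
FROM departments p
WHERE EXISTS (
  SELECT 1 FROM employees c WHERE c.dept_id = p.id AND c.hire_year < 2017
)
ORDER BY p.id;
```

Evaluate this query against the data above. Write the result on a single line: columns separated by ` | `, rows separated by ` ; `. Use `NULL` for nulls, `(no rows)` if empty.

4 | Ops ; 9 | Sales ; 14 | Marketing ; 16 | Sales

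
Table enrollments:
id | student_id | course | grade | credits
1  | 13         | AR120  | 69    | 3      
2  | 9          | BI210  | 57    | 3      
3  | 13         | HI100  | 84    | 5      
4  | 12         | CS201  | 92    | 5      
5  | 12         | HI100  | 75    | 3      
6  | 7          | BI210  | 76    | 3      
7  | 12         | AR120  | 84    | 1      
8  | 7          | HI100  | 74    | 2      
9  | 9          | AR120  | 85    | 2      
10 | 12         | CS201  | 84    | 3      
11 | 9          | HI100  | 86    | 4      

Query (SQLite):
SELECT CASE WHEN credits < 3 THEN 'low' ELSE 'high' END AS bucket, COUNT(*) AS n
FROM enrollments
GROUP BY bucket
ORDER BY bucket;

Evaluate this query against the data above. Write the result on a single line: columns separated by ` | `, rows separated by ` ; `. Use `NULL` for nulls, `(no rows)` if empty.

high | 8 ; low | 3

Bucket rows by credits < 3 → 'low' else 'high'; count each bucket.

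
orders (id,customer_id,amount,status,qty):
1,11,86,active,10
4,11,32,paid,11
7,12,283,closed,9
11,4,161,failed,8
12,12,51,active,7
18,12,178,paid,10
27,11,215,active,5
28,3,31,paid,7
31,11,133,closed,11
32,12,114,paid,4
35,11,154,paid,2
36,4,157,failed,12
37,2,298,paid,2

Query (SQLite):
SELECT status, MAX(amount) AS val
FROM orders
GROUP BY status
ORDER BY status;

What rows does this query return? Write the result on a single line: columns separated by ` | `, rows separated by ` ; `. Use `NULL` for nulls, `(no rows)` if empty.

active | 215 ; closed | 283 ; failed | 161 ; paid | 298

Partition orders by status; compute MAX(amount) within each group.
  active: ids {1, 12, 27} → MAX(amount)=215
  closed: ids {7, 31} → MAX(amount)=283
  failed: ids {11, 36} → MAX(amount)=161
  paid: ids {4, 18, 28, 32, 35, 37} → MAX(amount)=298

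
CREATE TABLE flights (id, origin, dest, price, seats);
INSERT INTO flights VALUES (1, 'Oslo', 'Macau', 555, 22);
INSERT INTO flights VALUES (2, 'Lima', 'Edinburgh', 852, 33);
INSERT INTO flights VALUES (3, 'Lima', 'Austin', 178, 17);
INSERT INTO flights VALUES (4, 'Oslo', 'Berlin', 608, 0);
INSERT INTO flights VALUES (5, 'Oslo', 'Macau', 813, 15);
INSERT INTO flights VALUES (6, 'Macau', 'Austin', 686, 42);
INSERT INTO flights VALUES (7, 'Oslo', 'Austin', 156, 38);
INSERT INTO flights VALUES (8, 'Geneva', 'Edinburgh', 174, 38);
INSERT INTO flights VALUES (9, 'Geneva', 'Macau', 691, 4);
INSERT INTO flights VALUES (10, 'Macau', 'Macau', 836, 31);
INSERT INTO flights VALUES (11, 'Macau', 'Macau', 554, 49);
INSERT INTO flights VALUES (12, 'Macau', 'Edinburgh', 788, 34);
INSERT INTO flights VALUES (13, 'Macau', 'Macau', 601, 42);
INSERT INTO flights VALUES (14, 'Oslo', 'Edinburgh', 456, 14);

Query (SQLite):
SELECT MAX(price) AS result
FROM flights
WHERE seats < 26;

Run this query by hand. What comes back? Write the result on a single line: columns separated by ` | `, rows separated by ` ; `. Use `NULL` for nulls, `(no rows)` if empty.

813

Rows where seats < 26 → price values: [555, 178, 608, 813, 691, 456].
MAX of non-NULL values = 813.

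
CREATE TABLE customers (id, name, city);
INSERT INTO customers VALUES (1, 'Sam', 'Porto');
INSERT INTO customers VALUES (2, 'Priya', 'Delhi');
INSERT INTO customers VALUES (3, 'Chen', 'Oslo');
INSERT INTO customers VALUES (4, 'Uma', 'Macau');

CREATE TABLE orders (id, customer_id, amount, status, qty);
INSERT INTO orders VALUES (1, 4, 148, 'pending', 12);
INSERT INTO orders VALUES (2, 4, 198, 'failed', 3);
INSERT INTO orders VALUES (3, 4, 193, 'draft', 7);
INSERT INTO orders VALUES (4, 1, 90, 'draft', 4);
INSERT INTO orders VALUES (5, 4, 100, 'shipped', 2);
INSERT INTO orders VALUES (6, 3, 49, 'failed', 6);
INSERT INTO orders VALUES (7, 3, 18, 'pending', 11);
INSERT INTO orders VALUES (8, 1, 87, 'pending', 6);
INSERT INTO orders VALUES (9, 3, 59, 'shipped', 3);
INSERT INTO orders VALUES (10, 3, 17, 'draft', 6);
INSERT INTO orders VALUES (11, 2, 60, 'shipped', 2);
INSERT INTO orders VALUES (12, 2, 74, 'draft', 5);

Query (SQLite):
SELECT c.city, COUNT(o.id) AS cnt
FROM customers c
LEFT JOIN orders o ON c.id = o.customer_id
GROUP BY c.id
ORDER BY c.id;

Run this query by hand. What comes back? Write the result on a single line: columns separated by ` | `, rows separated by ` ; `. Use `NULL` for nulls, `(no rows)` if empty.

Porto | 2 ; Delhi | 2 ; Oslo | 4 ; Macau | 4

LEFT JOIN keeps every customers row; unmatched ones get NULL for orders columns.
Group by customers.id and compute COUNT(o.id). COUNT(col) of an all-NULL group is 0.
  1: ids {4, 8} → COUNT(o.id)=2
  2: ids {11, 12} → COUNT(o.id)=2
  3: ids {6, 7, 9, 10} → COUNT(o.id)=4
  4: ids {1, 2, 3, 5} → COUNT(o.id)=4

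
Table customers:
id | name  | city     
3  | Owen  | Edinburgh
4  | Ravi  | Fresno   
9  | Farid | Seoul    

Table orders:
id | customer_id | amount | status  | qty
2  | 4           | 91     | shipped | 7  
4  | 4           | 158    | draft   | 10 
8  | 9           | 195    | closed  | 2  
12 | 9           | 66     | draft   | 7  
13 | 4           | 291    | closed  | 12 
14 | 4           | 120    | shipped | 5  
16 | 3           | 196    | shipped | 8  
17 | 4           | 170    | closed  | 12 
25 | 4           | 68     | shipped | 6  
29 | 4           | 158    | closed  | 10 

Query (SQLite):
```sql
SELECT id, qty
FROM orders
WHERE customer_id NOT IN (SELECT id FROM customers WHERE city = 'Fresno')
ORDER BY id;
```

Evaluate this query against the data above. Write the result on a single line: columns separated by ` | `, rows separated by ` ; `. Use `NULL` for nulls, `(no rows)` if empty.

8 | 2 ; 12 | 7 ; 16 | 8

Inner query: customers.id where city = 'Fresno'.
Outer: keep orders rows whose customer_id is not in that set.
Inner query → {4}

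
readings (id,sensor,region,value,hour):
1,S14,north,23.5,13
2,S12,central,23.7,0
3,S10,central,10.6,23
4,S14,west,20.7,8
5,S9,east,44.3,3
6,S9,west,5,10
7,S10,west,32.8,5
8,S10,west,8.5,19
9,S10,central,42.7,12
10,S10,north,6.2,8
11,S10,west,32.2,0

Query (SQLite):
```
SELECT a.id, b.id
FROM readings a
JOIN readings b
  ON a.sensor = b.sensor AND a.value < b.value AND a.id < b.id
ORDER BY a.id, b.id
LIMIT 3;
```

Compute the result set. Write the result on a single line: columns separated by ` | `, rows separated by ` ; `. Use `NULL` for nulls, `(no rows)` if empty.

Pairs (a,b) with same sensor, a.value < b.value, a.id < b.id.
sensor groups: S10:{3,7,8,9,10,11} S12:{2} S14:{1,4} S9:{5,6}
Ordered by (a.id, b.id); first 3.

3 | 7 ; 3 | 9 ; 3 | 11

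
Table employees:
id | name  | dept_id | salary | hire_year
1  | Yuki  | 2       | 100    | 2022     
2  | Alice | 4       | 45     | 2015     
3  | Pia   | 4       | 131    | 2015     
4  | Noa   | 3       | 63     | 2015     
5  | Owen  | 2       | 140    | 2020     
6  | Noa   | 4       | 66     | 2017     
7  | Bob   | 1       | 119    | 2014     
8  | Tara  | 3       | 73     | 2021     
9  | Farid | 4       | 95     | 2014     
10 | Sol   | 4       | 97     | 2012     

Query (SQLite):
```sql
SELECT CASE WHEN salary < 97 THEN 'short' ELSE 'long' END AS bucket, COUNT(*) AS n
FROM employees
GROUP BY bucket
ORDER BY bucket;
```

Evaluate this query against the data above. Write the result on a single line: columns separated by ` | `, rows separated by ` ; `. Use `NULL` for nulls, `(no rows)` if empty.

long | 5 ; short | 5

Bucket rows by salary < 97 → 'short' else 'long'; count each bucket.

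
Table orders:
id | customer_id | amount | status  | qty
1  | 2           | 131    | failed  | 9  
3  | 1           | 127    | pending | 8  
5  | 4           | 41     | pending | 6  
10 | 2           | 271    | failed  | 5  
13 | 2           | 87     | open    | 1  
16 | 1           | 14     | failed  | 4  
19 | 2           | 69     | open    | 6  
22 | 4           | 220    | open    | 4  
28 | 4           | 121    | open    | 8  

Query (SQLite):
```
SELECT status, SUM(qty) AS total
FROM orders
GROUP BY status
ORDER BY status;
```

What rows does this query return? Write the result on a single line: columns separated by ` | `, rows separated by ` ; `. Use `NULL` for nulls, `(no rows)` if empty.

failed | 18 ; open | 19 ; pending | 14

Partition orders by status; compute SUM(qty) within each group.
  failed: ids {1, 10, 16} → SUM(qty)=18
  open: ids {13, 19, 22, 28} → SUM(qty)=19
  pending: ids {3, 5} → SUM(qty)=14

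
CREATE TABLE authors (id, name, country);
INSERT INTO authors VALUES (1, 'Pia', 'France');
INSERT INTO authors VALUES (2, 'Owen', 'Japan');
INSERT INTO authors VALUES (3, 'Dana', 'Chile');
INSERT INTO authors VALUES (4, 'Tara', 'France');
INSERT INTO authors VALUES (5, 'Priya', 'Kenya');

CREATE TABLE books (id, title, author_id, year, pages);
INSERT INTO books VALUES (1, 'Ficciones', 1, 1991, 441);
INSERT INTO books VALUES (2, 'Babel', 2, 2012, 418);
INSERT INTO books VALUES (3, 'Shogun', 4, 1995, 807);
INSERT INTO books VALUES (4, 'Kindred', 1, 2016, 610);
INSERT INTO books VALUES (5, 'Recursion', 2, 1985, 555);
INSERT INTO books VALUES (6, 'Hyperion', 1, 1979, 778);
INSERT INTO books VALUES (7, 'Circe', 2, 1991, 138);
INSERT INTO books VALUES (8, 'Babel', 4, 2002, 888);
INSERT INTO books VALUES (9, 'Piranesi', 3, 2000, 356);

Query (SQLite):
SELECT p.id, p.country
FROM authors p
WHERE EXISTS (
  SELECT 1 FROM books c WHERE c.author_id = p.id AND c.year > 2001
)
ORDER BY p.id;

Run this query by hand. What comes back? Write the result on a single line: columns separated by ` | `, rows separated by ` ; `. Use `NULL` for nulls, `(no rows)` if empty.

1 | France ; 2 | Japan ; 4 | France

For each authors row, check whether any books with matching author_id has year > 2001.
Keep rows where that is true.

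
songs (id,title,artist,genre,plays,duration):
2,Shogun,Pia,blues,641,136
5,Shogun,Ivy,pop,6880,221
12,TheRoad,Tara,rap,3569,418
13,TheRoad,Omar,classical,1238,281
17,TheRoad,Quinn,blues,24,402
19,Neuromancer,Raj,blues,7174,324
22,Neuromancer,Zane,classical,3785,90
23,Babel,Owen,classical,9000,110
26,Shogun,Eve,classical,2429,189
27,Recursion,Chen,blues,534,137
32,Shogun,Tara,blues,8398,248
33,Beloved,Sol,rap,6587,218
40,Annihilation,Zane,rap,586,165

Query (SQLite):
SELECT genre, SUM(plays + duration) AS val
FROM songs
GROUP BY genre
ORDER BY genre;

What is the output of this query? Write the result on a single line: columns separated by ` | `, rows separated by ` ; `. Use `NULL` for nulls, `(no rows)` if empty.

blues | 18018 ; classical | 17122 ; pop | 7101 ; rap | 11543

For each row compute plays + duration.
Group by genre; take SUM of the expression per group.
  blues: ids {2, 17, 19, 27, 32} → SUM(plays + duration)=18018
  classical: ids {13, 22, 23, 26} → SUM(plays + duration)=17122
  pop: ids {5} → SUM(plays + duration)=7101
  rap: ids {12, 33, 40} → SUM(plays + duration)=11543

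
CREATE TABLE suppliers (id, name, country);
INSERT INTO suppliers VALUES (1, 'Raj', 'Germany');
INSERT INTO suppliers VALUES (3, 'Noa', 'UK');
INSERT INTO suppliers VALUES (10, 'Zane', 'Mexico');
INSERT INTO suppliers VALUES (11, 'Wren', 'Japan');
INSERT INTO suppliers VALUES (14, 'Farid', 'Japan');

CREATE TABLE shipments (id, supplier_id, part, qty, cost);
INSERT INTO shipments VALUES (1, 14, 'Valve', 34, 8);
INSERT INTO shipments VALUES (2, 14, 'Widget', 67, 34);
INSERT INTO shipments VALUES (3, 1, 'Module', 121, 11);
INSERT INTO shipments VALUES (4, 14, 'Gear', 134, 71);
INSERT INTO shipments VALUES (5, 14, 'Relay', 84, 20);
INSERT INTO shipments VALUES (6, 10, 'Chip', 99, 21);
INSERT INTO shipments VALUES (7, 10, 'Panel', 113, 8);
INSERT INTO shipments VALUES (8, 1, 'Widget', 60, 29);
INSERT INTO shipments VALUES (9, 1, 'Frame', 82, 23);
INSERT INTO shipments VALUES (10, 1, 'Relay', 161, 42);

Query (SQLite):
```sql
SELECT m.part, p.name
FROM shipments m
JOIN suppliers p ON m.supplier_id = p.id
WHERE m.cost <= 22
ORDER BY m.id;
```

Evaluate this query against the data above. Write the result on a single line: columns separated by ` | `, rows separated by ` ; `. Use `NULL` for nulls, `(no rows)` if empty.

Each shipments row matches the suppliers row where supplier_id = suppliers.id.
Then keep rows with m.cost <= 22.

Valve | Farid ; Module | Raj ; Relay | Farid ; Chip | Zane ; Panel | Zane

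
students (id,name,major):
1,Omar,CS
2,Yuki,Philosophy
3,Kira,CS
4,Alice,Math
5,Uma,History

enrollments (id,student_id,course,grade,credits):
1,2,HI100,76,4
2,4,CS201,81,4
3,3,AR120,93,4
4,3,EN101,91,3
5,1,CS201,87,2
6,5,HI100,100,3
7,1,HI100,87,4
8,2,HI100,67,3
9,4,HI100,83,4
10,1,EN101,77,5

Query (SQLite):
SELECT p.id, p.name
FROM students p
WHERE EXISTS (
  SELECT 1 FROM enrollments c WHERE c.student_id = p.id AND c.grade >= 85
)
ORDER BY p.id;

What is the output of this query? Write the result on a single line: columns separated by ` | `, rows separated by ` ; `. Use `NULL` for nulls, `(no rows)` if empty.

1 | Omar ; 3 | Kira ; 5 | Uma

For each students row, check whether any enrollments with matching student_id has grade >= 85.
Keep rows where that is true.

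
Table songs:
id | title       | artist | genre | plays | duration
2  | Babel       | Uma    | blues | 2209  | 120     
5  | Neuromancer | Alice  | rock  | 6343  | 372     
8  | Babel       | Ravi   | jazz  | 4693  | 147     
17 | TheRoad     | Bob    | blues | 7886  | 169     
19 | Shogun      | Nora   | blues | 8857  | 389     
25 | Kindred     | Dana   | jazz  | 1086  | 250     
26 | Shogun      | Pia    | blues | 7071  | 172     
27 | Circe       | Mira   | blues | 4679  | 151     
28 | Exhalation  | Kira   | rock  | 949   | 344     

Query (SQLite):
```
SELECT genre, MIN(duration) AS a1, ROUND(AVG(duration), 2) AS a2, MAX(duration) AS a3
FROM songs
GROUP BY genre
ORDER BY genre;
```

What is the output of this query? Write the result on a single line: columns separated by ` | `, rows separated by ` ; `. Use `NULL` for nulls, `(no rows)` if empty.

blues | 120 | 200.2 | 389 ; jazz | 147 | 198.5 | 250 ; rock | 344 | 358 | 372

Group songs by genre.
Per group compute: MIN(duration), ROUND(AVG(duration), 2), MAX(duration).
  blues: ids {2, 17, 19, 26, 27} → MIN(duration)=120, ROUND(AVG(duration), 2)=200.2, MAX(duration)=389
  jazz: ids {8, 25} → MIN(duration)=147, ROUND(AVG(duration), 2)=198.5, MAX(duration)=250
  rock: ids {5, 28} → MIN(duration)=344, ROUND(AVG(duration), 2)=358, MAX(duration)=372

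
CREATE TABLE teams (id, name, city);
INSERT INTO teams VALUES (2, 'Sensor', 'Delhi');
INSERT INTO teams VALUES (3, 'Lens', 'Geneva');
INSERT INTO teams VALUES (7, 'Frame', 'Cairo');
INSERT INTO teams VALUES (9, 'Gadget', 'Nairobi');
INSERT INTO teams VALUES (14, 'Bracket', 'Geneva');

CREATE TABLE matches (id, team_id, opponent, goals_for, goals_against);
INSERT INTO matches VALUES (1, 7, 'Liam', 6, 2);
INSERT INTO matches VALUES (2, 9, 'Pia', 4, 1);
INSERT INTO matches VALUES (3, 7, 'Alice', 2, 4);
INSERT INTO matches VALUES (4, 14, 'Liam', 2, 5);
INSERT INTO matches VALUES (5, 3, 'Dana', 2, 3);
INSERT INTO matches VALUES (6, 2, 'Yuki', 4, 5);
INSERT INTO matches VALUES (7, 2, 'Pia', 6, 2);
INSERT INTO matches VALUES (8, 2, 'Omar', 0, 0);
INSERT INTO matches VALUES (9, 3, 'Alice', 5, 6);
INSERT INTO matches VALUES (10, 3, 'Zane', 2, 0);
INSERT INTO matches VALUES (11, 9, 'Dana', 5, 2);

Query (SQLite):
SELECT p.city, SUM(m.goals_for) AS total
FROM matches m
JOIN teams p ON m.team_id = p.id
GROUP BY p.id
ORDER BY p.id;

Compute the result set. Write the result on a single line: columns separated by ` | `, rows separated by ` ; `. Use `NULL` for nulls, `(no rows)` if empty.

Delhi | 10 ; Geneva | 9 ; Cairo | 8 ; Nairobi | 9 ; Geneva | 2

Join each matches row to its teams via team_id.
Group joined rows by teams.id; compute SUM(m.goals_for) per group.
  2: ids {6, 7, 8} → SUM(m.goals_for)=10
  3: ids {5, 9, 10} → SUM(m.goals_for)=9
  7: ids {1, 3} → SUM(m.goals_for)=8
  9: ids {2, 11} → SUM(m.goals_for)=9
  14: ids {4} → SUM(m.goals_for)=2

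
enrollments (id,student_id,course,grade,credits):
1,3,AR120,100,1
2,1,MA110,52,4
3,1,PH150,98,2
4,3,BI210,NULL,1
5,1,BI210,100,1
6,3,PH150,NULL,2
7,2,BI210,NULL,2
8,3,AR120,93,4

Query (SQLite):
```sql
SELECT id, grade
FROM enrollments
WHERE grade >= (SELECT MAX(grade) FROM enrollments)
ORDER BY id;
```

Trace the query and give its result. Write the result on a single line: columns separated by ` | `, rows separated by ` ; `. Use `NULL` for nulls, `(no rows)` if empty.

1 | 100 ; 5 | 100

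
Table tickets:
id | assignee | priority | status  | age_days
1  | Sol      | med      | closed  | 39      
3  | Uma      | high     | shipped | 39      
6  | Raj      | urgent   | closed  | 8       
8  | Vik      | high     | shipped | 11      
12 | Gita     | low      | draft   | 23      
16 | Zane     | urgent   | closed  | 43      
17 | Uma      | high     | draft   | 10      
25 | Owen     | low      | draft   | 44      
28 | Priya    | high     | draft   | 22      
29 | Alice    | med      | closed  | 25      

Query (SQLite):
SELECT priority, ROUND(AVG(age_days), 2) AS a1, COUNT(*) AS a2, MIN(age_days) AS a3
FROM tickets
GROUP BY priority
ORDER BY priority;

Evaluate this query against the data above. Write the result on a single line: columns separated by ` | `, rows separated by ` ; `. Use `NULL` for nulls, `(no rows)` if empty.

Group tickets by priority.
Per group compute: ROUND(AVG(age_days), 2), COUNT(*), MIN(age_days).
  high: ids {3, 8, 17, 28} → ROUND(AVG(age_days), 2)=20.5, COUNT(*)=4, MIN(age_days)=10
  low: ids {12, 25} → ROUND(AVG(age_days), 2)=33.5, COUNT(*)=2, MIN(age_days)=23
  med: ids {1, 29} → ROUND(AVG(age_days), 2)=32, COUNT(*)=2, MIN(age_days)=25
  urgent: ids {6, 16} → ROUND(AVG(age_days), 2)=25.5, COUNT(*)=2, MIN(age_days)=8

high | 20.5 | 4 | 10 ; low | 33.5 | 2 | 23 ; med | 32 | 2 | 25 ; urgent | 25.5 | 2 | 8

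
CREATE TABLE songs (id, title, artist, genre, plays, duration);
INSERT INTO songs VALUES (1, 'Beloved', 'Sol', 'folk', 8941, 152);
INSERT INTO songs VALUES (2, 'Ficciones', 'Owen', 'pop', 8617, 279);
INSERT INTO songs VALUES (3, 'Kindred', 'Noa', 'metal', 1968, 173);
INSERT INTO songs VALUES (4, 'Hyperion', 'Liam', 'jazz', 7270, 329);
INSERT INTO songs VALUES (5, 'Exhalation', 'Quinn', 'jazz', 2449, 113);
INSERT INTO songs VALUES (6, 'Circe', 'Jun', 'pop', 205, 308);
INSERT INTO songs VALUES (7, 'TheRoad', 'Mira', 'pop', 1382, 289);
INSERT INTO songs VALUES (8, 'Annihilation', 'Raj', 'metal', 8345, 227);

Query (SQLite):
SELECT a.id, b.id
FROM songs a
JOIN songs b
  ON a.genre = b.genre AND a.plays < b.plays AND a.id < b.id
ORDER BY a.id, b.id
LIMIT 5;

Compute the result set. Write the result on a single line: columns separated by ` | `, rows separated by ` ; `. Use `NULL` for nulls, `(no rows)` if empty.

Pairs (a,b) with same genre, a.plays < b.plays, a.id < b.id.
genre groups: folk:{1} jazz:{4,5} metal:{3,8} pop:{2,6,7}
Ordered by (a.id, b.id); first 5.

3 | 8 ; 6 | 7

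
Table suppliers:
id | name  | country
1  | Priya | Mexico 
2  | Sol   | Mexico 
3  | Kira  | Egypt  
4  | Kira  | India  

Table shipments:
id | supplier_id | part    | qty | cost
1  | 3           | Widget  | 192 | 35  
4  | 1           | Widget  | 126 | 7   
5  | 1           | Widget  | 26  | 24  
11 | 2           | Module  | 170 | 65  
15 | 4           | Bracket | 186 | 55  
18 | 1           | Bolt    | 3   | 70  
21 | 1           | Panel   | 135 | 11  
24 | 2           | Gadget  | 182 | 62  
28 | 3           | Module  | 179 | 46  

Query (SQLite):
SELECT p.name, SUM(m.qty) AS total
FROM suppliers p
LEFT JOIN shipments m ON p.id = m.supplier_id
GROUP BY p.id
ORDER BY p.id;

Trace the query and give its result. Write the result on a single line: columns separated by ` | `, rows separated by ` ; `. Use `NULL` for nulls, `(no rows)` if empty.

Priya | 290 ; Sol | 352 ; Kira | 371 ; Kira | 186

LEFT JOIN keeps every suppliers row; unmatched ones get NULL for shipments columns.
Group by suppliers.id and compute SUM(m.qty). SUM over an all-NULL group is NULL.
  1: ids {4, 5, 18, 21} → SUM(m.qty)=290
  2: ids {11, 24} → SUM(m.qty)=352
  3: ids {1, 28} → SUM(m.qty)=371
  4: ids {15} → SUM(m.qty)=186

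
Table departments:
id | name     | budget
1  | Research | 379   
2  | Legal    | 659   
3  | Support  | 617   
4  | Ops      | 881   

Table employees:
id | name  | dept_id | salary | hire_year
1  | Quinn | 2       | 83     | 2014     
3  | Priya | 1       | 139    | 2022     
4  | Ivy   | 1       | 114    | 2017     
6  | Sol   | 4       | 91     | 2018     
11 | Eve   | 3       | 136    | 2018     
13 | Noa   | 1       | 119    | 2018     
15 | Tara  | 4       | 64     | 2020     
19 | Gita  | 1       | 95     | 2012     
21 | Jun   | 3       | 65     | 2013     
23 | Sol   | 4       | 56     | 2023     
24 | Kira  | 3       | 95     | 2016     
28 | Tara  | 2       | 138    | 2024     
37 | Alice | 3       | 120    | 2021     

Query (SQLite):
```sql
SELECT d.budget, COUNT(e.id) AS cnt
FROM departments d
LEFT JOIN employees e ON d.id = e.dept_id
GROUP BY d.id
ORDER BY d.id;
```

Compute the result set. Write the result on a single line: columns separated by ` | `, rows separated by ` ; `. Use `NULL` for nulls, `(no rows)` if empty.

LEFT JOIN keeps every departments row; unmatched ones get NULL for employees columns.
Group by departments.id and compute COUNT(e.id). COUNT(col) of an all-NULL group is 0.
  1: ids {3, 4, 13, 19} → COUNT(e.id)=4
  2: ids {1, 28} → COUNT(e.id)=2
  3: ids {11, 21, 24, 37} → COUNT(e.id)=4
  4: ids {6, 15, 23} → COUNT(e.id)=3

379 | 4 ; 659 | 2 ; 617 | 4 ; 881 | 3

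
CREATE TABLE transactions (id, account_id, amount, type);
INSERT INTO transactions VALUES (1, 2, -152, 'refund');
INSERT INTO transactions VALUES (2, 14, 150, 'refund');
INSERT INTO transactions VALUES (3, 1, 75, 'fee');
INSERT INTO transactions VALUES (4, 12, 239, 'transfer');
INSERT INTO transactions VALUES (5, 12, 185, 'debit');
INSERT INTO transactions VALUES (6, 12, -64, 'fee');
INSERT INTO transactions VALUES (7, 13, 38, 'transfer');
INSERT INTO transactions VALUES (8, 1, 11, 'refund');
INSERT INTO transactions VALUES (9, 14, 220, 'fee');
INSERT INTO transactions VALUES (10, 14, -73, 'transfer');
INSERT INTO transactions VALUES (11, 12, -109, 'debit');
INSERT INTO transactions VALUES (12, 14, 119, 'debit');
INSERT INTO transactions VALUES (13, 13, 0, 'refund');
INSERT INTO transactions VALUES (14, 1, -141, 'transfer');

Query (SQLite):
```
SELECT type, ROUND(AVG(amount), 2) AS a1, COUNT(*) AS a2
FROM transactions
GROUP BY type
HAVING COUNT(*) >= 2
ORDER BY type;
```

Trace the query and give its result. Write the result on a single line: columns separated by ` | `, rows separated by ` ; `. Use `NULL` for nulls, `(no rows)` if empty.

Group transactions by type.
Per group compute: ROUND(AVG(amount), 2), COUNT(*).
HAVING: drop groups with fewer than 2 rows.
  debit: ids {5, 11, 12} → ROUND(AVG(amount), 2)=65, COUNT(*)=3
  fee: ids {3, 6, 9} → ROUND(AVG(amount), 2)=77, COUNT(*)=3
  refund: ids {1, 2, 8, 13} → ROUND(AVG(amount), 2)=2.25, COUNT(*)=4
  transfer: ids {4, 7, 10, 14} → ROUND(AVG(amount), 2)=15.75, COUNT(*)=4

debit | 65 | 3 ; fee | 77 | 3 ; refund | 2.25 | 4 ; transfer | 15.75 | 4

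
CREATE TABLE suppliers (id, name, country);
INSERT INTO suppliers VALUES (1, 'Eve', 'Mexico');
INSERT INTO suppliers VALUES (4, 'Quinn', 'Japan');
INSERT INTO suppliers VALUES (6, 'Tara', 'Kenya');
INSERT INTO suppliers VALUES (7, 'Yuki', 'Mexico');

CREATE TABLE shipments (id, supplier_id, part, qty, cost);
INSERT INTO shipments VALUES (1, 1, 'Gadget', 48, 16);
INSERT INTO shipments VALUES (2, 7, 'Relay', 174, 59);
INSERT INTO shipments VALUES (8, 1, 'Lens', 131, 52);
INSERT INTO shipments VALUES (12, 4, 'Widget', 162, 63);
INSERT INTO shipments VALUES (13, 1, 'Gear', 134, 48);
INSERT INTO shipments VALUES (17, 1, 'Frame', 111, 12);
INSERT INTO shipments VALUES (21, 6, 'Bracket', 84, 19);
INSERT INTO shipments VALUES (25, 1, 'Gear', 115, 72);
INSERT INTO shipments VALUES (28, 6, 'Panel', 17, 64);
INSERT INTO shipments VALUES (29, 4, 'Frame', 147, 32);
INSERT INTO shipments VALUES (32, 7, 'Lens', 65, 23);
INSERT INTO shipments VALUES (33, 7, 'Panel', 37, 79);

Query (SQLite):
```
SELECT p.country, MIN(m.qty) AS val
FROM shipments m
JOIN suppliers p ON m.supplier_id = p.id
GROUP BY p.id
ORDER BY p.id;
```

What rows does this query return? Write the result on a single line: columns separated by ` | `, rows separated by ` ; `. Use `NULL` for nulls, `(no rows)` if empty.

Join each shipments row to its suppliers via supplier_id.
Group joined rows by suppliers.id; compute MIN(m.qty) per group.
  1: ids {1, 8, 13, 17, 25} → MIN(m.qty)=48
  4: ids {12, 29} → MIN(m.qty)=147
  6: ids {21, 28} → MIN(m.qty)=17
  7: ids {2, 32, 33} → MIN(m.qty)=37

Mexico | 48 ; Japan | 147 ; Kenya | 17 ; Mexico | 37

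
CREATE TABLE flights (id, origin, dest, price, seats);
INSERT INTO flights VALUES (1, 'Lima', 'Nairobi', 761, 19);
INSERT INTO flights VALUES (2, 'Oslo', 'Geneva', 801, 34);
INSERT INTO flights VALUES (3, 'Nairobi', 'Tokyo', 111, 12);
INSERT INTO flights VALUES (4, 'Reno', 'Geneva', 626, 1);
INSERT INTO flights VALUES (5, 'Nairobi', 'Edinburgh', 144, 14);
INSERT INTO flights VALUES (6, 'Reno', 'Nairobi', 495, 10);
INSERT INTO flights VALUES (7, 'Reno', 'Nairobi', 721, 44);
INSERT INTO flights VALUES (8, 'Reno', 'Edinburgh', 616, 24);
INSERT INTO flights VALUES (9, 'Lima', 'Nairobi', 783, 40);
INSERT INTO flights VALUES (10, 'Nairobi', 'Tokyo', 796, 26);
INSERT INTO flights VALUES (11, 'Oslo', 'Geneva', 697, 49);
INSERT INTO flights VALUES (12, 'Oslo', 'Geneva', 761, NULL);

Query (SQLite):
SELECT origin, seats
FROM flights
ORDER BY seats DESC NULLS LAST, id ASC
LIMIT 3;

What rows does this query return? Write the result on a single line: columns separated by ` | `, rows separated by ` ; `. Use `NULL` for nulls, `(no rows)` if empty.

Oslo | 49 ; Reno | 44 ; Lima | 40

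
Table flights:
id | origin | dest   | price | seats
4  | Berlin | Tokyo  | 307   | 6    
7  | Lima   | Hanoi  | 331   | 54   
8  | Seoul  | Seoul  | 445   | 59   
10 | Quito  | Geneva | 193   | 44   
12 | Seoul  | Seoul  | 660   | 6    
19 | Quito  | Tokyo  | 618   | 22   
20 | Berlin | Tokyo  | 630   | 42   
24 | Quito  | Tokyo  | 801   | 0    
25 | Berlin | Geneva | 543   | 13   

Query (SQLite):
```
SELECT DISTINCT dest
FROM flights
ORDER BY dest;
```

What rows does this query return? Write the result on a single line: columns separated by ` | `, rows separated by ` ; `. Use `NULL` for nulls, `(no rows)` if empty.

Collect distinct dest values from flights.

Geneva ; Hanoi ; Seoul ; Tokyo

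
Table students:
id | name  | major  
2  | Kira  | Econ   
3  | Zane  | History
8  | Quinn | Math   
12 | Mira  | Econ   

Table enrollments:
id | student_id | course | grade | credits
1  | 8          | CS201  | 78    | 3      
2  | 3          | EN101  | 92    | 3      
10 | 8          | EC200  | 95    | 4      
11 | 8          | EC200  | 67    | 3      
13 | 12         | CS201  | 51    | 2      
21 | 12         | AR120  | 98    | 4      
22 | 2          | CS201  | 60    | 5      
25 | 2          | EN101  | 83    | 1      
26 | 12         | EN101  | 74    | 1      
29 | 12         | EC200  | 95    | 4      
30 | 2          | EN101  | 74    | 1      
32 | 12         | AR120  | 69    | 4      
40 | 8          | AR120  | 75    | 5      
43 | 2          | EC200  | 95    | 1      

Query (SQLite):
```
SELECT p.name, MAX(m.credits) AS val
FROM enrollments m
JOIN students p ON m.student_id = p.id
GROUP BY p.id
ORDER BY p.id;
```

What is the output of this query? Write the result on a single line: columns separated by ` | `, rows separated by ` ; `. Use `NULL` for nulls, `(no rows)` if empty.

Kira | 5 ; Zane | 3 ; Quinn | 5 ; Mira | 4

Join each enrollments row to its students via student_id.
Group joined rows by students.id; compute MAX(m.credits) per group.
  2: ids {22, 25, 30, 43} → MAX(m.credits)=5
  3: ids {2} → MAX(m.credits)=3
  8: ids {1, 10, 11, 40} → MAX(m.credits)=5
  12: ids {13, 21, 26, 29, 32} → MAX(m.credits)=4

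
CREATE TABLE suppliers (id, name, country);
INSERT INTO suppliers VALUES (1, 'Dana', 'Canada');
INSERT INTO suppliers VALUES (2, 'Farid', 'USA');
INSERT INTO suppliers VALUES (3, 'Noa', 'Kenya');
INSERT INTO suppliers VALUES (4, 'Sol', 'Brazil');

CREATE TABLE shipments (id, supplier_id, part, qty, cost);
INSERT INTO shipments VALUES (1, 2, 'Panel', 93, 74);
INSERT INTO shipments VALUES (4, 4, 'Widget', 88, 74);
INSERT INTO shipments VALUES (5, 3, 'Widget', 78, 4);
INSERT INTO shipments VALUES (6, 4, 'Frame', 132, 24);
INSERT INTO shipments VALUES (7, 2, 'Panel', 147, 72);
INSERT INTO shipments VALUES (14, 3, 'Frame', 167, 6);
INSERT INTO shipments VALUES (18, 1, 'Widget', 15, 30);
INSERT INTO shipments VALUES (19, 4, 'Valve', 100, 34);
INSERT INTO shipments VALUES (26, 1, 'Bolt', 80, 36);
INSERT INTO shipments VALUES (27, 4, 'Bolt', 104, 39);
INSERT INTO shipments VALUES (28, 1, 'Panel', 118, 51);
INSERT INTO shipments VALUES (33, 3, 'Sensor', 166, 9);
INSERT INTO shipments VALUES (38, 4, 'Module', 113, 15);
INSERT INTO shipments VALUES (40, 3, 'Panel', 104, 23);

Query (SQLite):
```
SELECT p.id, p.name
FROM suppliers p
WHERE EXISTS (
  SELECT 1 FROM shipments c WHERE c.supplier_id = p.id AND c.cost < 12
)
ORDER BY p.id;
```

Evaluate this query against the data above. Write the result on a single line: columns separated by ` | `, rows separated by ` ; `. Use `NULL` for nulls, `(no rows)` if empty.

For each suppliers row, check whether any shipments with matching supplier_id has cost < 12.
Keep rows where that is true.

3 | Noa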